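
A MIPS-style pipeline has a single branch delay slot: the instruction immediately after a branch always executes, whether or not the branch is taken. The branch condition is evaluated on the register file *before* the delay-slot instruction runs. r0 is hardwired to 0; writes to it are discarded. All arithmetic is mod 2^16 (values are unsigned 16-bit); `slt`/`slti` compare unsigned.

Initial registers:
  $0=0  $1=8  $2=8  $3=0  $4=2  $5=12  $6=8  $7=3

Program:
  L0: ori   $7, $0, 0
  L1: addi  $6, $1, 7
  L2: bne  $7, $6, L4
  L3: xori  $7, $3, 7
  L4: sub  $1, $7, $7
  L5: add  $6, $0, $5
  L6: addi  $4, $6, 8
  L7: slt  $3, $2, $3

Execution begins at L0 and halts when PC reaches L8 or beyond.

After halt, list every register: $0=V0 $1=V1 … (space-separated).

$0=0 $1=0 $2=8 $3=0 $4=20 $5=12 $6=12 $7=7

PC=0  ori   $7, $0, 0        | $0=0 $1=8 $2=8 $3=0 $4=2 $5=12 $6=8 $7=0
PC=1  addi  $6, $1, 7        | $0=0 $1=8 $2=8 $3=0 $4=2 $5=12 $6=15 $7=0
PC=2  bne  $7, $6, L4        | $0=0 $1=8 $2=8 $3=0 $4=2 $5=12 $6=15 $7=0  [TAKEN]
PC=3  xori  $7, $3, 7        | $0=0 $1=8 $2=8 $3=0 $4=2 $5=12 $6=15 $7=7
PC=4  sub  $1, $7, $7        | $0=0 $1=0 $2=8 $3=0 $4=2 $5=12 $6=15 $7=7
PC=5  add  $6, $0, $5        | $0=0 $1=0 $2=8 $3=0 $4=2 $5=12 $6=12 $7=7
PC=6  addi  $4, $6, 8        | $0=0 $1=0 $2=8 $3=0 $4=20 $5=12 $6=12 $7=7
PC=7  slt  $3, $2, $3        | $0=0 $1=0 $2=8 $3=0 $4=20 $5=12 $6=12 $7=7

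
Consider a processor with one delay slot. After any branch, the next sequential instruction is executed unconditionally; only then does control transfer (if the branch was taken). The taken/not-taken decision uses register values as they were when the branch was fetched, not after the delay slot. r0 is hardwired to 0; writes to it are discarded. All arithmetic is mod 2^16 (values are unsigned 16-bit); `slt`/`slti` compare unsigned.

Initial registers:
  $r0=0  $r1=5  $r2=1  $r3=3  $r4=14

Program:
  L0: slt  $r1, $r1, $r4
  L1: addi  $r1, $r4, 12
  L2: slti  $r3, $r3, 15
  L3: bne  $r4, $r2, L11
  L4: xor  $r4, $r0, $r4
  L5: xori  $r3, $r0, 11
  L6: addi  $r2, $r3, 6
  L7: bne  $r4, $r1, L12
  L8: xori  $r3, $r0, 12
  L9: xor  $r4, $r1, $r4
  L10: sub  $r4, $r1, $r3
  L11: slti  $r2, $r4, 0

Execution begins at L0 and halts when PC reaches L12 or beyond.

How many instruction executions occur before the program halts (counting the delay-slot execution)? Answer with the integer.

[0] slt  $r1, $r1, $r4  →  {$r0:0, $r1:1, $r2:1, $r3:3, $r4:14}
[1] addi  $r1, $r4, 12  →  {$r0:0, $r1:26, $r2:1, $r3:3, $r4:14}
[2] slti  $r3, $r3, 15  →  {$r0:0, $r1:26, $r2:1, $r3:1, $r4:14}
[3] bne  $r4, $r2, L11  →  {$r0:0, $r1:26, $r2:1, $r3:1, $r4:14}  ⟨branch taken⟩
[4] xor  $r4, $r0, $r4  →  {$r0:0, $r1:26, $r2:1, $r3:1, $r4:14}
[11] slti  $r2, $r4, 0  →  {$r0:0, $r1:26, $r2:0, $r3:1, $r4:14}

6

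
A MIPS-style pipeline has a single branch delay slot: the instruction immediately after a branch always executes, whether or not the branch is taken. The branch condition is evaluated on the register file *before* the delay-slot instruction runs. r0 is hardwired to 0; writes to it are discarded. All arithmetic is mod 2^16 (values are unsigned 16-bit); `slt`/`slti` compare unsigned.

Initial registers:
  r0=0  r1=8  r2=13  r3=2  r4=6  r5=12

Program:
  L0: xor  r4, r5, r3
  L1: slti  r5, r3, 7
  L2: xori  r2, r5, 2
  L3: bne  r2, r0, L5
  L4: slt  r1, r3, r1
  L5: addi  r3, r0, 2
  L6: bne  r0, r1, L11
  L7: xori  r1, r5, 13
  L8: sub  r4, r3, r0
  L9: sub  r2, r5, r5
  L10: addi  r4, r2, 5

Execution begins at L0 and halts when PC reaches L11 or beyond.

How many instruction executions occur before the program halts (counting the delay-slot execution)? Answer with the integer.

PC=0  xor  r4, r5, r3        | r0=0 r1=8 r2=13 r3=2 r4=14 r5=12
PC=1  slti  r5, r3, 7        | r0=0 r1=8 r2=13 r3=2 r4=14 r5=1
PC=2  xori  r2, r5, 2        | r0=0 r1=8 r2=3 r3=2 r4=14 r5=1
PC=3  bne  r2, r0, L5        | r0=0 r1=8 r2=3 r3=2 r4=14 r5=1  [TAKEN]
PC=4  slt  r1, r3, r1        | r0=0 r1=1 r2=3 r3=2 r4=14 r5=1
PC=5  addi  r3, r0, 2        | r0=0 r1=1 r2=3 r3=2 r4=14 r5=1
PC=6  bne  r0, r1, L11       | r0=0 r1=1 r2=3 r3=2 r4=14 r5=1  [TAKEN]
PC=7  xori  r1, r5, 13       | r0=0 r1=12 r2=3 r3=2 r4=14 r5=1

8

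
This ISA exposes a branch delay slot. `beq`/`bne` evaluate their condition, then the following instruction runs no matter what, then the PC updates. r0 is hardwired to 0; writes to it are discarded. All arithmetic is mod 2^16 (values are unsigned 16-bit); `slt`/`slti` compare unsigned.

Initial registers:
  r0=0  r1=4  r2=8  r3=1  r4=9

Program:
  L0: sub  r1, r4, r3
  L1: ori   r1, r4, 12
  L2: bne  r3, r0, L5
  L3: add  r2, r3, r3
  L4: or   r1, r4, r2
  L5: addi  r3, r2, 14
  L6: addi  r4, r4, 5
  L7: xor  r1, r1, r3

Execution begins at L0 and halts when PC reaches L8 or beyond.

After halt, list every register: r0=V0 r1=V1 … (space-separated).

  step pc=0: sub  r1, r4, r3  regs=(0,8,8,1,9)
  step pc=1: ori   r1, r4, 12  regs=(0,13,8,1,9)
  step pc=2: bne  r3, r0, L5  cond=T  regs=(0,13,8,1,9)
  step pc=3: add  r2, r3, r3  regs=(0,13,2,1,9)
  step pc=5: addi  r3, r2, 14  regs=(0,13,2,16,9)
  step pc=6: addi  r4, r4, 5  regs=(0,13,2,16,14)
  step pc=7: xor  r1, r1, r3  regs=(0,29,2,16,14)

r0=0 r1=29 r2=2 r3=16 r4=14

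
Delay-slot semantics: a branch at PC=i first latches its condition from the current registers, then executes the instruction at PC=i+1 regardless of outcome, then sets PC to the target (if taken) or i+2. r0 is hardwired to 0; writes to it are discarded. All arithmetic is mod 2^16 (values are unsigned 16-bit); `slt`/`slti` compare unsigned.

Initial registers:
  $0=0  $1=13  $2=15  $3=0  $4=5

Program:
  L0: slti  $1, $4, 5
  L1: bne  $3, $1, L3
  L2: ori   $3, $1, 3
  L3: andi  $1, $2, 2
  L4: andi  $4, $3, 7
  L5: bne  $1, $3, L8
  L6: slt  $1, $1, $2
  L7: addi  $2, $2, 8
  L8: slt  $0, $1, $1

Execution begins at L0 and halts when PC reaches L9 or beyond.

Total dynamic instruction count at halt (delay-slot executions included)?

8

#0 slti  $1, $4, 5 ; 0/0/15/0/5
#1 bne  $3, $1, L3 ; 0/0/15/0/5 ; →fallthru
#2 ori   $3, $1, 3 ; 0/0/15/3/5
#3 andi  $1, $2, 2 ; 0/2/15/3/5
#4 andi  $4, $3, 7 ; 0/2/15/3/3
#5 bne  $1, $3, L8 ; 0/2/15/3/3 ; →target
#6 slt  $1, $1, $2 ; 0/1/15/3/3
#8 slt  $0, $1, $1 ; 0/1/15/3/3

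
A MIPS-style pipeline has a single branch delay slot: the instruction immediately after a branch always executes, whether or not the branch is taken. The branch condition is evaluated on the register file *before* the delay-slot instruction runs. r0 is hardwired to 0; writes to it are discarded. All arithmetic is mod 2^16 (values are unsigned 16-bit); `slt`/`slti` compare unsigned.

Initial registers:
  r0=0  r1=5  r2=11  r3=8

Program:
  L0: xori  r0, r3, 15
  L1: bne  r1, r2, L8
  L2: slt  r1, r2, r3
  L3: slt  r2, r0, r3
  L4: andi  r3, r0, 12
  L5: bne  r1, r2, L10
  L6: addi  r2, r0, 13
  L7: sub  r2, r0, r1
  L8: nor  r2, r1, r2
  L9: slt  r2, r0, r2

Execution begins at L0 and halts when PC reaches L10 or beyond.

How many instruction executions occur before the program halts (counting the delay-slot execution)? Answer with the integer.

5

[0] xori  r0, r3, 15  →  {r0:0, r1:5, r2:11, r3:8}
[1] bne  r1, r2, L8  →  {r0:0, r1:5, r2:11, r3:8}  ⟨branch taken⟩
[2] slt  r1, r2, r3  →  {r0:0, r1:0, r2:11, r3:8}
[8] nor  r2, r1, r2  →  {r0:0, r1:0, r2:65524, r3:8}
[9] slt  r2, r0, r2  →  {r0:0, r1:0, r2:1, r3:8}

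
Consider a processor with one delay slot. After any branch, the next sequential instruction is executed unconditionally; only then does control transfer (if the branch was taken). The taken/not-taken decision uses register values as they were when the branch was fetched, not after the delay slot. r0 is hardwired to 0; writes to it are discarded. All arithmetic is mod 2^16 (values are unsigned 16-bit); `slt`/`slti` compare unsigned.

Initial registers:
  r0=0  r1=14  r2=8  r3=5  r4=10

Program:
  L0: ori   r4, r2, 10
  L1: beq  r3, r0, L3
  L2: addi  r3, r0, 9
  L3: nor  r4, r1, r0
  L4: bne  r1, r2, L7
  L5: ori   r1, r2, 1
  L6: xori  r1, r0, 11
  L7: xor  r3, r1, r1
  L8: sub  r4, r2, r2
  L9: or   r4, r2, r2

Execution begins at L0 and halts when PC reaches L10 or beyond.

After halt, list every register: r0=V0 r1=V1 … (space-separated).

[0] ori   r4, r2, 10  →  {r0:0, r1:14, r2:8, r3:5, r4:10}
[1] beq  r3, r0, L3  →  {r0:0, r1:14, r2:8, r3:5, r4:10}  ⟨branch fallthrough⟩
[2] addi  r3, r0, 9  →  {r0:0, r1:14, r2:8, r3:9, r4:10}
[3] nor  r4, r1, r0  →  {r0:0, r1:14, r2:8, r3:9, r4:65521}
[4] bne  r1, r2, L7  →  {r0:0, r1:14, r2:8, r3:9, r4:65521}  ⟨branch taken⟩
[5] ori   r1, r2, 1  →  {r0:0, r1:9, r2:8, r3:9, r4:65521}
[7] xor  r3, r1, r1  →  {r0:0, r1:9, r2:8, r3:0, r4:65521}
[8] sub  r4, r2, r2  →  {r0:0, r1:9, r2:8, r3:0, r4:0}
[9] or   r4, r2, r2  →  {r0:0, r1:9, r2:8, r3:0, r4:8}

r0=0 r1=9 r2=8 r3=0 r4=8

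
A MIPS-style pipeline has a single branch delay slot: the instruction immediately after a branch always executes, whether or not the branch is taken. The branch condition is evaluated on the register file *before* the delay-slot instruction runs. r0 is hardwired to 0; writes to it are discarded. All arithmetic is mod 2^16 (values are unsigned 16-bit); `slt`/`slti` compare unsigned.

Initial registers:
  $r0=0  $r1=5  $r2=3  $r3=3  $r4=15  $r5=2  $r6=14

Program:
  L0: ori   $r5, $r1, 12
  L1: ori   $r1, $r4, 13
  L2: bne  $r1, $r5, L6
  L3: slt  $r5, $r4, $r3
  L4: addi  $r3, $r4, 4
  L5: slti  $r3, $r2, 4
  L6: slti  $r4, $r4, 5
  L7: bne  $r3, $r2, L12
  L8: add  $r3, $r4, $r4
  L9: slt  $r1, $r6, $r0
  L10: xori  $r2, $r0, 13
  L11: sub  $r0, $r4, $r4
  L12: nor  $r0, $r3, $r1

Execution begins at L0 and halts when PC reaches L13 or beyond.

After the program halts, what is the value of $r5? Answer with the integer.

#0 ori   $r5, $r1, 12 ; 0/5/3/3/15/13/14
#1 ori   $r1, $r4, 13 ; 0/15/3/3/15/13/14
#2 bne  $r1, $r5, L6 ; 0/15/3/3/15/13/14 ; →target
#3 slt  $r5, $r4, $r3 ; 0/15/3/3/15/0/14
#6 slti  $r4, $r4, 5 ; 0/15/3/3/0/0/14
#7 bne  $r3, $r2, L12 ; 0/15/3/3/0/0/14 ; →fallthru
#8 add  $r3, $r4, $r4 ; 0/15/3/0/0/0/14
#9 slt  $r1, $r6, $r0 ; 0/0/3/0/0/0/14
#10 xori  $r2, $r0, 13 ; 0/0/13/0/0/0/14
#11 sub  $r0, $r4, $r4 ; 0/0/13/0/0/0/14
#12 nor  $r0, $r3, $r1 ; 0/0/13/0/0/0/14

0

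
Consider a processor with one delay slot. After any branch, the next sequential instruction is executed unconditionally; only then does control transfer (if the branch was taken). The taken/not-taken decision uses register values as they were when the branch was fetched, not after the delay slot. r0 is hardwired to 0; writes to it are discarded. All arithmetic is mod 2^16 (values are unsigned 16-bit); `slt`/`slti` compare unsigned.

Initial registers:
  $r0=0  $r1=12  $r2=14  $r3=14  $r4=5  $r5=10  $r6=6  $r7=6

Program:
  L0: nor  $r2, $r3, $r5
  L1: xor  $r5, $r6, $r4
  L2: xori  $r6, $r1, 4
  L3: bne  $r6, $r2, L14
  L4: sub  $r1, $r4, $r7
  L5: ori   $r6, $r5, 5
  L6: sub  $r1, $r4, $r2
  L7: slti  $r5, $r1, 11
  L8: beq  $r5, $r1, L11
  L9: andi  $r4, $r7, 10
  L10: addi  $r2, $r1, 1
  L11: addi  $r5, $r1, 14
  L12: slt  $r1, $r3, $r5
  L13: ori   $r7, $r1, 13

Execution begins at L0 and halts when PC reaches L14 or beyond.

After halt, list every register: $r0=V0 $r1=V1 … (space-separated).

$r0=0 $r1=65535 $r2=65521 $r3=14 $r4=5 $r5=3 $r6=8 $r7=6

PC=0  nor  $r2, $r3, $r5     | $r0=0 $r1=12 $r2=65521 $r3=14 $r4=5 $r5=10 $r6=6 $r7=6
PC=1  xor  $r5, $r6, $r4     | $r0=0 $r1=12 $r2=65521 $r3=14 $r4=5 $r5=3 $r6=6 $r7=6
PC=2  xori  $r6, $r1, 4      | $r0=0 $r1=12 $r2=65521 $r3=14 $r4=5 $r5=3 $r6=8 $r7=6
PC=3  bne  $r6, $r2, L14     | $r0=0 $r1=12 $r2=65521 $r3=14 $r4=5 $r5=3 $r6=8 $r7=6  [TAKEN]
PC=4  sub  $r1, $r4, $r7     | $r0=0 $r1=65535 $r2=65521 $r3=14 $r4=5 $r5=3 $r6=8 $r7=6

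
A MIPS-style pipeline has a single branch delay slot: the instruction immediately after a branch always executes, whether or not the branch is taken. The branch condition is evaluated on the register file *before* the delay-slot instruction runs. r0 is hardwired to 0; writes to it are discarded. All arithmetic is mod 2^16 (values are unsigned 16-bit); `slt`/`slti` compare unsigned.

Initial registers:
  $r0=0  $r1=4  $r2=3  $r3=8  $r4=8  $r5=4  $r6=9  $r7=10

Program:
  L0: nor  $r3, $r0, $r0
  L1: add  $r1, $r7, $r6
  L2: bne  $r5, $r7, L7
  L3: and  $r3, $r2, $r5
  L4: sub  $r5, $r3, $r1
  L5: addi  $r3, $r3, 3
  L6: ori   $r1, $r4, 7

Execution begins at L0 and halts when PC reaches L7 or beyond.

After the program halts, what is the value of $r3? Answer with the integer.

  step pc=0: nor  $r3, $r0, $r0  regs=(0,4,3,65535,8,4,9,10)
  step pc=1: add  $r1, $r7, $r6  regs=(0,19,3,65535,8,4,9,10)
  step pc=2: bne  $r5, $r7, L7  cond=T  regs=(0,19,3,65535,8,4,9,10)
  step pc=3: and  $r3, $r2, $r5  regs=(0,19,3,0,8,4,9,10)

0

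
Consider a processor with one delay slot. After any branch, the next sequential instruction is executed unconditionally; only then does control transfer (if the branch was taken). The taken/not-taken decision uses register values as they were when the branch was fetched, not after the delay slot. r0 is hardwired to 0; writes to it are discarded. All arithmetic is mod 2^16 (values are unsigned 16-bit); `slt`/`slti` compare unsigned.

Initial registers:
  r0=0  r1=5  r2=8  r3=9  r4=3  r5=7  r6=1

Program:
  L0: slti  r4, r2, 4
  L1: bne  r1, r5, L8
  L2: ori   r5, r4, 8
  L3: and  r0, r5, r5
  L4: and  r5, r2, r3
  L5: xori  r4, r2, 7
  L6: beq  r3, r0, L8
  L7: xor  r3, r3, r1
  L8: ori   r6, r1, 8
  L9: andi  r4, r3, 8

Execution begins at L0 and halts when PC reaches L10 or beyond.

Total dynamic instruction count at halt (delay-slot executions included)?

5

  step pc=0: slti  r4, r2, 4  regs=(0,5,8,9,0,7,1)
  step pc=1: bne  r1, r5, L8  cond=T  regs=(0,5,8,9,0,7,1)
  step pc=2: ori   r5, r4, 8  regs=(0,5,8,9,0,8,1)
  step pc=8: ori   r6, r1, 8  regs=(0,5,8,9,0,8,13)
  step pc=9: andi  r4, r3, 8  regs=(0,5,8,9,8,8,13)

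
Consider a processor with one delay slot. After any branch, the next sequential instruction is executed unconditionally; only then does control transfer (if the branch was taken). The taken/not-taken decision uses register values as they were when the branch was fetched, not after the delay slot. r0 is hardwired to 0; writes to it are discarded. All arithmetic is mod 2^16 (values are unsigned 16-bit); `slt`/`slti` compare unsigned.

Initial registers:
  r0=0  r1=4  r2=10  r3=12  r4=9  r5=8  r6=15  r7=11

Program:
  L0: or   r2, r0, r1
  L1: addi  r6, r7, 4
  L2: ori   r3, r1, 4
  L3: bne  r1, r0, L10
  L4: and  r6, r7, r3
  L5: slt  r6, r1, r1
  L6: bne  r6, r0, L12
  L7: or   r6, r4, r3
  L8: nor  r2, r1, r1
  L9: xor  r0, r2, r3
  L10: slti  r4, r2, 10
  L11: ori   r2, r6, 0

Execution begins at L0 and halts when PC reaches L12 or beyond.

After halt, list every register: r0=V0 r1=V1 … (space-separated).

  step pc=0: or   r2, r0, r1  regs=(0,4,4,12,9,8,15,11)
  step pc=1: addi  r6, r7, 4  regs=(0,4,4,12,9,8,15,11)
  step pc=2: ori   r3, r1, 4  regs=(0,4,4,4,9,8,15,11)
  step pc=3: bne  r1, r0, L10  cond=T  regs=(0,4,4,4,9,8,15,11)
  step pc=4: and  r6, r7, r3  regs=(0,4,4,4,9,8,0,11)
  step pc=10: slti  r4, r2, 10  regs=(0,4,4,4,1,8,0,11)
  step pc=11: ori   r2, r6, 0  regs=(0,4,0,4,1,8,0,11)

r0=0 r1=4 r2=0 r3=4 r4=1 r5=8 r6=0 r7=11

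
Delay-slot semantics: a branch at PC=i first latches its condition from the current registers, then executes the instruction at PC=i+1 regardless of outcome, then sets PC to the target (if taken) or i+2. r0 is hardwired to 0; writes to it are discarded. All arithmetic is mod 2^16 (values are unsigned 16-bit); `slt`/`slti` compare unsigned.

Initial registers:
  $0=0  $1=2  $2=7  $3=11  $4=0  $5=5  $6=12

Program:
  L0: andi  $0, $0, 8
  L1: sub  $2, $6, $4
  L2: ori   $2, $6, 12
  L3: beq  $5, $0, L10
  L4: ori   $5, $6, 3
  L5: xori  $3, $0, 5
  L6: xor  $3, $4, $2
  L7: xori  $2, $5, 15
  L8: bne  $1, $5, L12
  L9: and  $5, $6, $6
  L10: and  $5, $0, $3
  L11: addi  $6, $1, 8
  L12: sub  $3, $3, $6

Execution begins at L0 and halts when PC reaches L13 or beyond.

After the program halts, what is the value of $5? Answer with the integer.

PC=0  andi  $0, $0, 8        | $0=0 $1=2 $2=7 $3=11 $4=0 $5=5 $6=12
PC=1  sub  $2, $6, $4        | $0=0 $1=2 $2=12 $3=11 $4=0 $5=5 $6=12
PC=2  ori   $2, $6, 12       | $0=0 $1=2 $2=12 $3=11 $4=0 $5=5 $6=12
PC=3  beq  $5, $0, L10       | $0=0 $1=2 $2=12 $3=11 $4=0 $5=5 $6=12  [not taken]
PC=4  ori   $5, $6, 3        | $0=0 $1=2 $2=12 $3=11 $4=0 $5=15 $6=12
PC=5  xori  $3, $0, 5        | $0=0 $1=2 $2=12 $3=5 $4=0 $5=15 $6=12
PC=6  xor  $3, $4, $2        | $0=0 $1=2 $2=12 $3=12 $4=0 $5=15 $6=12
PC=7  xori  $2, $5, 15       | $0=0 $1=2 $2=0 $3=12 $4=0 $5=15 $6=12
PC=8  bne  $1, $5, L12       | $0=0 $1=2 $2=0 $3=12 $4=0 $5=15 $6=12  [TAKEN]
PC=9  and  $5, $6, $6        | $0=0 $1=2 $2=0 $3=12 $4=0 $5=12 $6=12
PC=12 sub  $3, $3, $6        | $0=0 $1=2 $2=0 $3=0 $4=0 $5=12 $6=12

12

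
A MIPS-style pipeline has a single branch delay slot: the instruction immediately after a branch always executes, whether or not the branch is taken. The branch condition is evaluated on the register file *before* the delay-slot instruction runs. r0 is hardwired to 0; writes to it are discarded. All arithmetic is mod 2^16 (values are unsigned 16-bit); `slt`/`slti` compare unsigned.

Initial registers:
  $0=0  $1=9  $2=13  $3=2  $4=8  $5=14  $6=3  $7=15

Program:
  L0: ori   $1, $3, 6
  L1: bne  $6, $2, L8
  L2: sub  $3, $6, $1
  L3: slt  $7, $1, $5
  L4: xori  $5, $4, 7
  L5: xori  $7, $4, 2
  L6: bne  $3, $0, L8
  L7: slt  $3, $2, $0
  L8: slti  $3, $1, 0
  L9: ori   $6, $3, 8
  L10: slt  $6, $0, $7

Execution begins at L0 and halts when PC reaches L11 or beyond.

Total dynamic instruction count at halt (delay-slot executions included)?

6

[0] ori   $1, $3, 6  →  {$0:0, $1:6, $2:13, $3:2, $4:8, $5:14, $6:3, $7:15}
[1] bne  $6, $2, L8  →  {$0:0, $1:6, $2:13, $3:2, $4:8, $5:14, $6:3, $7:15}  ⟨branch taken⟩
[2] sub  $3, $6, $1  →  {$0:0, $1:6, $2:13, $3:65533, $4:8, $5:14, $6:3, $7:15}
[8] slti  $3, $1, 0  →  {$0:0, $1:6, $2:13, $3:0, $4:8, $5:14, $6:3, $7:15}
[9] ori   $6, $3, 8  →  {$0:0, $1:6, $2:13, $3:0, $4:8, $5:14, $6:8, $7:15}
[10] slt  $6, $0, $7  →  {$0:0, $1:6, $2:13, $3:0, $4:8, $5:14, $6:1, $7:15}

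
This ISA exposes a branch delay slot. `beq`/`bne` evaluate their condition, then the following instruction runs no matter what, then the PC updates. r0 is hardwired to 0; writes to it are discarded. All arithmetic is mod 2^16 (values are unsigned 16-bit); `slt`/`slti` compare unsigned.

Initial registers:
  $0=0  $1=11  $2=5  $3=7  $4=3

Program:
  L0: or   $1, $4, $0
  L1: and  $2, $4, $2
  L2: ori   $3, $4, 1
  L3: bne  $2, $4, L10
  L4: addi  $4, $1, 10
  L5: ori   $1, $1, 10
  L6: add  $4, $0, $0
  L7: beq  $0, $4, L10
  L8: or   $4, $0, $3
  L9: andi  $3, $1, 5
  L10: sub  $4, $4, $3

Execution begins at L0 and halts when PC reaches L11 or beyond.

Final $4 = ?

10

#0 or   $1, $4, $0 ; 0/3/5/7/3
#1 and  $2, $4, $2 ; 0/3/1/7/3
#2 ori   $3, $4, 1 ; 0/3/1/3/3
#3 bne  $2, $4, L10 ; 0/3/1/3/3 ; →target
#4 addi  $4, $1, 10 ; 0/3/1/3/13
#10 sub  $4, $4, $3 ; 0/3/1/3/10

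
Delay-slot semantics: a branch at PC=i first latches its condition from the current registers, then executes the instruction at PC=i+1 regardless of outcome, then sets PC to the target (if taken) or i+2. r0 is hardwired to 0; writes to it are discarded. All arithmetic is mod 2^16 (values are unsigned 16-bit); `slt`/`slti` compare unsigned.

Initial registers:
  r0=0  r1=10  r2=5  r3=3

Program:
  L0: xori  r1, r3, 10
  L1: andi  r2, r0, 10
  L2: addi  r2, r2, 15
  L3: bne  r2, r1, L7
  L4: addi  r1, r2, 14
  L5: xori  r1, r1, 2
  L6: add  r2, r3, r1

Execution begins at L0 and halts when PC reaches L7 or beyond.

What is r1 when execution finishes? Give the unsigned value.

#0 xori  r1, r3, 10 ; 0/9/5/3
#1 andi  r2, r0, 10 ; 0/9/0/3
#2 addi  r2, r2, 15 ; 0/9/15/3
#3 bne  r2, r1, L7 ; 0/9/15/3 ; →target
#4 addi  r1, r2, 14 ; 0/29/15/3

29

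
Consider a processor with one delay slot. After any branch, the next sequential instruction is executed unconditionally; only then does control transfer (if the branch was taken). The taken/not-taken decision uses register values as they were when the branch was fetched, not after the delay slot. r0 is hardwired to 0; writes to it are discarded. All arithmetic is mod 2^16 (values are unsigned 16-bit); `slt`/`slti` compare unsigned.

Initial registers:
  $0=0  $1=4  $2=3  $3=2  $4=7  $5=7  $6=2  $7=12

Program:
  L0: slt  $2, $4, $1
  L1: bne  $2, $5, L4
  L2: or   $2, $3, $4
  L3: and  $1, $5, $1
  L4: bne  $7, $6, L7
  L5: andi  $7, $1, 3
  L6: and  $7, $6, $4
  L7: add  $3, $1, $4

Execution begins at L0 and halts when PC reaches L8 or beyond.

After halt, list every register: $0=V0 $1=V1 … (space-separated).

PC=0  slt  $2, $4, $1        | $0=0 $1=4 $2=0 $3=2 $4=7 $5=7 $6=2 $7=12
PC=1  bne  $2, $5, L4        | $0=0 $1=4 $2=0 $3=2 $4=7 $5=7 $6=2 $7=12  [TAKEN]
PC=2  or   $2, $3, $4        | $0=0 $1=4 $2=7 $3=2 $4=7 $5=7 $6=2 $7=12
PC=4  bne  $7, $6, L7        | $0=0 $1=4 $2=7 $3=2 $4=7 $5=7 $6=2 $7=12  [TAKEN]
PC=5  andi  $7, $1, 3        | $0=0 $1=4 $2=7 $3=2 $4=7 $5=7 $6=2 $7=0
PC=7  add  $3, $1, $4        | $0=0 $1=4 $2=7 $3=11 $4=7 $5=7 $6=2 $7=0

$0=0 $1=4 $2=7 $3=11 $4=7 $5=7 $6=2 $7=0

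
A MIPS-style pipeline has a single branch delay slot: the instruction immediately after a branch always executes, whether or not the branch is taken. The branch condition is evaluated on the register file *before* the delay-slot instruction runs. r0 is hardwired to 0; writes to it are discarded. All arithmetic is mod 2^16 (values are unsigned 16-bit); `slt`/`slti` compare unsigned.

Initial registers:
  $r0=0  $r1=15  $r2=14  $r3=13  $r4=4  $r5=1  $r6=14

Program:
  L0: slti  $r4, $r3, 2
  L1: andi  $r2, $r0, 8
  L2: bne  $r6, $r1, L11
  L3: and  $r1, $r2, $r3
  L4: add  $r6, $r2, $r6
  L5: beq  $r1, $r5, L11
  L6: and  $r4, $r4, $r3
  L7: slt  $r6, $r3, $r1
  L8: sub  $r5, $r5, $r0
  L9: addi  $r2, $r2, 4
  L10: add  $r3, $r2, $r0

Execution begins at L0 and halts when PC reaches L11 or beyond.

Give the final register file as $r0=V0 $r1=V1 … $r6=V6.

$r0=0 $r1=0 $r2=0 $r3=13 $r4=0 $r5=1 $r6=14

  step pc=0: slti  $r4, $r3, 2  regs=(0,15,14,13,0,1,14)
  step pc=1: andi  $r2, $r0, 8  regs=(0,15,0,13,0,1,14)
  step pc=2: bne  $r6, $r1, L11  cond=T  regs=(0,15,0,13,0,1,14)
  step pc=3: and  $r1, $r2, $r3  regs=(0,0,0,13,0,1,14)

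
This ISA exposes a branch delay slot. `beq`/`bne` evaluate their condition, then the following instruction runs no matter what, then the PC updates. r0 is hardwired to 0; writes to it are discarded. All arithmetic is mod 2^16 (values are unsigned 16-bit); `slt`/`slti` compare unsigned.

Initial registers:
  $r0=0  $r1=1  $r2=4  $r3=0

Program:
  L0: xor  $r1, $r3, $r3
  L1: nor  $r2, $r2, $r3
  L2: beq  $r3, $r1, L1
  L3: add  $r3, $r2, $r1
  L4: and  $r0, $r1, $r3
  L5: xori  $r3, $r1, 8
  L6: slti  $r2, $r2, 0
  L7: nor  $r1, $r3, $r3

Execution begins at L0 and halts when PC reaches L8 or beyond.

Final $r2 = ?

0

[0] xor  $r1, $r3, $r3  →  {$r0:0, $r1:0, $r2:4, $r3:0}
[1] nor  $r2, $r2, $r3  →  {$r0:0, $r1:0, $r2:65531, $r3:0}
[2] beq  $r3, $r1, L1  →  {$r0:0, $r1:0, $r2:65531, $r3:0}  ⟨branch taken⟩
[3] add  $r3, $r2, $r1  →  {$r0:0, $r1:0, $r2:65531, $r3:65531}
[1] nor  $r2, $r2, $r3  →  {$r0:0, $r1:0, $r2:4, $r3:65531}
[2] beq  $r3, $r1, L1  →  {$r0:0, $r1:0, $r2:4, $r3:65531}  ⟨branch fallthrough⟩
[3] add  $r3, $r2, $r1  →  {$r0:0, $r1:0, $r2:4, $r3:4}
[4] and  $r0, $r1, $r3  →  {$r0:0, $r1:0, $r2:4, $r3:4}
[5] xori  $r3, $r1, 8  →  {$r0:0, $r1:0, $r2:4, $r3:8}
[6] slti  $r2, $r2, 0  →  {$r0:0, $r1:0, $r2:0, $r3:8}
[7] nor  $r1, $r3, $r3  →  {$r0:0, $r1:65527, $r2:0, $r3:8}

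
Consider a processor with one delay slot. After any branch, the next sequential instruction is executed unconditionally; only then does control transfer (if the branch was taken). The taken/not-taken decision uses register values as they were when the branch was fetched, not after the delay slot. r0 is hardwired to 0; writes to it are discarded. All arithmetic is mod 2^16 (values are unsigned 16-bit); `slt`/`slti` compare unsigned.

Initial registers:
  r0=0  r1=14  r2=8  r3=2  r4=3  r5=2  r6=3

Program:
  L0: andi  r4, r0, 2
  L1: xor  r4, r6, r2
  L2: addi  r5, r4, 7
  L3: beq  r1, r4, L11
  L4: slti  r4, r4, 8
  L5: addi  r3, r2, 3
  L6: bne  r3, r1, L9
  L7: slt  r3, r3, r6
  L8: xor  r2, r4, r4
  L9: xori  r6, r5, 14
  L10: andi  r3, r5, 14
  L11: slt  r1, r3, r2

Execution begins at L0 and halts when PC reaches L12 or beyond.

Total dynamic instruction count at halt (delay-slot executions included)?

11

PC=0  andi  r4, r0, 2        | r0=0 r1=14 r2=8 r3=2 r4=0 r5=2 r6=3
PC=1  xor  r4, r6, r2        | r0=0 r1=14 r2=8 r3=2 r4=11 r5=2 r6=3
PC=2  addi  r5, r4, 7        | r0=0 r1=14 r2=8 r3=2 r4=11 r5=18 r6=3
PC=3  beq  r1, r4, L11       | r0=0 r1=14 r2=8 r3=2 r4=11 r5=18 r6=3  [not taken]
PC=4  slti  r4, r4, 8        | r0=0 r1=14 r2=8 r3=2 r4=0 r5=18 r6=3
PC=5  addi  r3, r2, 3        | r0=0 r1=14 r2=8 r3=11 r4=0 r5=18 r6=3
PC=6  bne  r3, r1, L9        | r0=0 r1=14 r2=8 r3=11 r4=0 r5=18 r6=3  [TAKEN]
PC=7  slt  r3, r3, r6        | r0=0 r1=14 r2=8 r3=0 r4=0 r5=18 r6=3
PC=9  xori  r6, r5, 14       | r0=0 r1=14 r2=8 r3=0 r4=0 r5=18 r6=28
PC=10 andi  r3, r5, 14       | r0=0 r1=14 r2=8 r3=2 r4=0 r5=18 r6=28
PC=11 slt  r1, r3, r2        | r0=0 r1=1 r2=8 r3=2 r4=0 r5=18 r6=28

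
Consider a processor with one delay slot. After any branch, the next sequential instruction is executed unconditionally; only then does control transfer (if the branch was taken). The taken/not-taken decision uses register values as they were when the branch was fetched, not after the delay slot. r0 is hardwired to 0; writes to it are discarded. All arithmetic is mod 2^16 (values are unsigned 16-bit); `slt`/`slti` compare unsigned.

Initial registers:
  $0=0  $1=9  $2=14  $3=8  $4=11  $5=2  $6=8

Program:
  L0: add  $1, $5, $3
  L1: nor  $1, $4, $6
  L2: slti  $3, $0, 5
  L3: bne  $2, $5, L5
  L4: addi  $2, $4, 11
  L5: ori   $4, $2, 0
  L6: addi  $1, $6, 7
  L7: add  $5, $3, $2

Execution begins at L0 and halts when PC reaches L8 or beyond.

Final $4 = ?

22

PC=0  add  $1, $5, $3        | $0=0 $1=10 $2=14 $3=8 $4=11 $5=2 $6=8
PC=1  nor  $1, $4, $6        | $0=0 $1=65524 $2=14 $3=8 $4=11 $5=2 $6=8
PC=2  slti  $3, $0, 5        | $0=0 $1=65524 $2=14 $3=1 $4=11 $5=2 $6=8
PC=3  bne  $2, $5, L5        | $0=0 $1=65524 $2=14 $3=1 $4=11 $5=2 $6=8  [TAKEN]
PC=4  addi  $2, $4, 11       | $0=0 $1=65524 $2=22 $3=1 $4=11 $5=2 $6=8
PC=5  ori   $4, $2, 0        | $0=0 $1=65524 $2=22 $3=1 $4=22 $5=2 $6=8
PC=6  addi  $1, $6, 7        | $0=0 $1=15 $2=22 $3=1 $4=22 $5=2 $6=8
PC=7  add  $5, $3, $2        | $0=0 $1=15 $2=22 $3=1 $4=22 $5=23 $6=8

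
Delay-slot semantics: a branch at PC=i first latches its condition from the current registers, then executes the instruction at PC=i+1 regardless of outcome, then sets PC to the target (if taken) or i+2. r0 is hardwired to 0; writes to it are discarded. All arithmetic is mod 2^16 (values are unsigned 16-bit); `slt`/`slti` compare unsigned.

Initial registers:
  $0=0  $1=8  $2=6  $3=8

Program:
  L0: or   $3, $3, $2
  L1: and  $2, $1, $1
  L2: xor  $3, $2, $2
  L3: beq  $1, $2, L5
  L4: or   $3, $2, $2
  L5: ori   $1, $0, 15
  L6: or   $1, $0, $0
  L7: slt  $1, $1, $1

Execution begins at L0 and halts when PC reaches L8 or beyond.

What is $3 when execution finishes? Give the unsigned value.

8

[0] or   $3, $3, $2  →  {$0:0, $1:8, $2:6, $3:14}
[1] and  $2, $1, $1  →  {$0:0, $1:8, $2:8, $3:14}
[2] xor  $3, $2, $2  →  {$0:0, $1:8, $2:8, $3:0}
[3] beq  $1, $2, L5  →  {$0:0, $1:8, $2:8, $3:0}  ⟨branch taken⟩
[4] or   $3, $2, $2  →  {$0:0, $1:8, $2:8, $3:8}
[5] ori   $1, $0, 15  →  {$0:0, $1:15, $2:8, $3:8}
[6] or   $1, $0, $0  →  {$0:0, $1:0, $2:8, $3:8}
[7] slt  $1, $1, $1  →  {$0:0, $1:0, $2:8, $3:8}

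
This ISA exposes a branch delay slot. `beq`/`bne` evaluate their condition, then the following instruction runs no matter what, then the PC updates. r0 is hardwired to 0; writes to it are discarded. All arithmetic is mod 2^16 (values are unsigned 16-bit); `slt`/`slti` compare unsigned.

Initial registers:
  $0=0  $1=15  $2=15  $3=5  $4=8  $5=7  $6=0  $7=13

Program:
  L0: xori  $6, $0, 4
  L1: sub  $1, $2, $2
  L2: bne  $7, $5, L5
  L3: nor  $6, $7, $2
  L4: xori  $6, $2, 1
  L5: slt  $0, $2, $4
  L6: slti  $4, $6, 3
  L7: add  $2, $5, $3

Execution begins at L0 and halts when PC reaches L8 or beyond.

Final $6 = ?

  step pc=0: xori  $6, $0, 4  regs=(0,15,15,5,8,7,4,13)
  step pc=1: sub  $1, $2, $2  regs=(0,0,15,5,8,7,4,13)
  step pc=2: bne  $7, $5, L5  cond=T  regs=(0,0,15,5,8,7,4,13)
  step pc=3: nor  $6, $7, $2  regs=(0,0,15,5,8,7,65520,13)
  step pc=5: slt  $0, $2, $4  regs=(0,0,15,5,8,7,65520,13)
  step pc=6: slti  $4, $6, 3  regs=(0,0,15,5,0,7,65520,13)
  step pc=7: add  $2, $5, $3  regs=(0,0,12,5,0,7,65520,13)

65520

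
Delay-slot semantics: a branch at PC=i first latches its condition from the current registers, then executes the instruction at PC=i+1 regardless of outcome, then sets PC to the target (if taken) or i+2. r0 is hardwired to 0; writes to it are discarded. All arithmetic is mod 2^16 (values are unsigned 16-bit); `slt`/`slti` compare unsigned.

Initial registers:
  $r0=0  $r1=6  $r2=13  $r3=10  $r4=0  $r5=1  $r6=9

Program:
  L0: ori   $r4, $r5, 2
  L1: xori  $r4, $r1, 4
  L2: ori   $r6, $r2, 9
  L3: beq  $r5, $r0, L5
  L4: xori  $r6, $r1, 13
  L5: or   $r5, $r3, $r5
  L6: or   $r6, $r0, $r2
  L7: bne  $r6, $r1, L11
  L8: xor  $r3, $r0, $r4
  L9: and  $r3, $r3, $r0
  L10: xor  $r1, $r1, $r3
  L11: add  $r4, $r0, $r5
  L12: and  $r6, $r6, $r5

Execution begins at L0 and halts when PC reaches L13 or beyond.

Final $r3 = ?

  step pc=0: ori   $r4, $r5, 2  regs=(0,6,13,10,3,1,9)
  step pc=1: xori  $r4, $r1, 4  regs=(0,6,13,10,2,1,9)
  step pc=2: ori   $r6, $r2, 9  regs=(0,6,13,10,2,1,13)
  step pc=3: beq  $r5, $r0, L5  cond=F  regs=(0,6,13,10,2,1,13)
  step pc=4: xori  $r6, $r1, 13  regs=(0,6,13,10,2,1,11)
  step pc=5: or   $r5, $r3, $r5  regs=(0,6,13,10,2,11,11)
  step pc=6: or   $r6, $r0, $r2  regs=(0,6,13,10,2,11,13)
  step pc=7: bne  $r6, $r1, L11  cond=T  regs=(0,6,13,10,2,11,13)
  step pc=8: xor  $r3, $r0, $r4  regs=(0,6,13,2,2,11,13)
  step pc=11: add  $r4, $r0, $r5  regs=(0,6,13,2,11,11,13)
  step pc=12: and  $r6, $r6, $r5  regs=(0,6,13,2,11,11,9)

2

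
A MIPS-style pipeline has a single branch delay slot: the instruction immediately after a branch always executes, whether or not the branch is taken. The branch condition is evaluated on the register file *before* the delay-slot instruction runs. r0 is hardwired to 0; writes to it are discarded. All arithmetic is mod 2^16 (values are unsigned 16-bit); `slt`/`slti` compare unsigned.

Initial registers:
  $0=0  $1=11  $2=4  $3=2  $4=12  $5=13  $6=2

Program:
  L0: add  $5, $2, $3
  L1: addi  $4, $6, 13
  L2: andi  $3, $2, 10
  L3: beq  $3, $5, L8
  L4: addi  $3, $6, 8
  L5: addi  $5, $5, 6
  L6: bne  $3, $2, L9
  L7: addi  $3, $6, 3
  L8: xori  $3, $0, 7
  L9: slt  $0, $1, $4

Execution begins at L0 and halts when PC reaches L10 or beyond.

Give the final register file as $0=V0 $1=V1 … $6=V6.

#0 add  $5, $2, $3 ; 0/11/4/2/12/6/2
#1 addi  $4, $6, 13 ; 0/11/4/2/15/6/2
#2 andi  $3, $2, 10 ; 0/11/4/0/15/6/2
#3 beq  $3, $5, L8 ; 0/11/4/0/15/6/2 ; →fallthru
#4 addi  $3, $6, 8 ; 0/11/4/10/15/6/2
#5 addi  $5, $5, 6 ; 0/11/4/10/15/12/2
#6 bne  $3, $2, L9 ; 0/11/4/10/15/12/2 ; →target
#7 addi  $3, $6, 3 ; 0/11/4/5/15/12/2
#9 slt  $0, $1, $4 ; 0/11/4/5/15/12/2

$0=0 $1=11 $2=4 $3=5 $4=15 $5=12 $6=2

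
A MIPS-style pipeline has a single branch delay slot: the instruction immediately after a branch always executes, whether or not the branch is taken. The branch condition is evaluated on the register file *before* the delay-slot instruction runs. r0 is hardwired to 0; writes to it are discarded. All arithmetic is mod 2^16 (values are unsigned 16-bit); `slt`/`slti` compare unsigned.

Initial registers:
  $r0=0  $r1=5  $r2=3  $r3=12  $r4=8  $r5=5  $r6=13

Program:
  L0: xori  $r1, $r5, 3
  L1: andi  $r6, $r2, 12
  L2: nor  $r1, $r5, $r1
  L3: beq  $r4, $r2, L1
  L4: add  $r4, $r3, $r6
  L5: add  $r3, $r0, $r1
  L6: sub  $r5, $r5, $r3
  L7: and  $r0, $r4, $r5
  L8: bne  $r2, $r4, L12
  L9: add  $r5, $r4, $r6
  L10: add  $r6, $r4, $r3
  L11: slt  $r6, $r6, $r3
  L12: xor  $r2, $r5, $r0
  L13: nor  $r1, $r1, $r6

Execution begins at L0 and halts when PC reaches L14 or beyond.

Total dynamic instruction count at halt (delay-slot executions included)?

  step pc=0: xori  $r1, $r5, 3  regs=(0,6,3,12,8,5,13)
  step pc=1: andi  $r6, $r2, 12  regs=(0,6,3,12,8,5,0)
  step pc=2: nor  $r1, $r5, $r1  regs=(0,65528,3,12,8,5,0)
  step pc=3: beq  $r4, $r2, L1  cond=F  regs=(0,65528,3,12,8,5,0)
  step pc=4: add  $r4, $r3, $r6  regs=(0,65528,3,12,12,5,0)
  step pc=5: add  $r3, $r0, $r1  regs=(0,65528,3,65528,12,5,0)
  step pc=6: sub  $r5, $r5, $r3  regs=(0,65528,3,65528,12,13,0)
  step pc=7: and  $r0, $r4, $r5  regs=(0,65528,3,65528,12,13,0)
  step pc=8: bne  $r2, $r4, L12  cond=T  regs=(0,65528,3,65528,12,13,0)
  step pc=9: add  $r5, $r4, $r6  regs=(0,65528,3,65528,12,12,0)
  step pc=12: xor  $r2, $r5, $r0  regs=(0,65528,12,65528,12,12,0)
  step pc=13: nor  $r1, $r1, $r6  regs=(0,7,12,65528,12,12,0)

12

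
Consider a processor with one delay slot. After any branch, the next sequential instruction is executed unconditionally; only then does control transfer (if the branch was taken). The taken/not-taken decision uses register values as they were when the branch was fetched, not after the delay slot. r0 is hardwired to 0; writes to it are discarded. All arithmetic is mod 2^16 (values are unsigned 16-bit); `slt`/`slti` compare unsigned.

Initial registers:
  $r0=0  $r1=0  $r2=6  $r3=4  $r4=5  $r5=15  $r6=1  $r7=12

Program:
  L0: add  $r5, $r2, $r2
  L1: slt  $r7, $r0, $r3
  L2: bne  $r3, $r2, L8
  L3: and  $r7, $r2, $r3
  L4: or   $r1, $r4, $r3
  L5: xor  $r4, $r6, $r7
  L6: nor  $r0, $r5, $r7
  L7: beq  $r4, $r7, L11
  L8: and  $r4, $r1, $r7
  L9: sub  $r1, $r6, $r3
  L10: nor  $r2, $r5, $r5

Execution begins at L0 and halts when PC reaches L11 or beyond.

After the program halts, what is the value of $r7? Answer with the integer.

4

#0 add  $r5, $r2, $r2 ; 0/0/6/4/5/12/1/12
#1 slt  $r7, $r0, $r3 ; 0/0/6/4/5/12/1/1
#2 bne  $r3, $r2, L8 ; 0/0/6/4/5/12/1/1 ; →target
#3 and  $r7, $r2, $r3 ; 0/0/6/4/5/12/1/4
#8 and  $r4, $r1, $r7 ; 0/0/6/4/0/12/1/4
#9 sub  $r1, $r6, $r3 ; 0/65533/6/4/0/12/1/4
#10 nor  $r2, $r5, $r5 ; 0/65533/65523/4/0/12/1/4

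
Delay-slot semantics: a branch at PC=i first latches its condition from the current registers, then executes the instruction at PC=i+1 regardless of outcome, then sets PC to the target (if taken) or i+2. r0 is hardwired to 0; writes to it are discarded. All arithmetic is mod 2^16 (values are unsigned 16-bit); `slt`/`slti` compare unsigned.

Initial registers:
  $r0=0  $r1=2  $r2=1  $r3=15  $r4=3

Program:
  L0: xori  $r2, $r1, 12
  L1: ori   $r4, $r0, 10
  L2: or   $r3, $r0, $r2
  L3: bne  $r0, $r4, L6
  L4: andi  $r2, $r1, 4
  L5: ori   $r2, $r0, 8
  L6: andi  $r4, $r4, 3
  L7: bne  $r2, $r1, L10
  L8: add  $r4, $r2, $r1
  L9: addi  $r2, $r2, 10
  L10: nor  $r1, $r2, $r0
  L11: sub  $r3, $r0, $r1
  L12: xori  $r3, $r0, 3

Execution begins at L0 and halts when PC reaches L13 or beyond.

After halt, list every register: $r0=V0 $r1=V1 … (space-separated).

[0] xori  $r2, $r1, 12  →  {$r0:0, $r1:2, $r2:14, $r3:15, $r4:3}
[1] ori   $r4, $r0, 10  →  {$r0:0, $r1:2, $r2:14, $r3:15, $r4:10}
[2] or   $r3, $r0, $r2  →  {$r0:0, $r1:2, $r2:14, $r3:14, $r4:10}
[3] bne  $r0, $r4, L6  →  {$r0:0, $r1:2, $r2:14, $r3:14, $r4:10}  ⟨branch taken⟩
[4] andi  $r2, $r1, 4  →  {$r0:0, $r1:2, $r2:0, $r3:14, $r4:10}
[6] andi  $r4, $r4, 3  →  {$r0:0, $r1:2, $r2:0, $r3:14, $r4:2}
[7] bne  $r2, $r1, L10  →  {$r0:0, $r1:2, $r2:0, $r3:14, $r4:2}  ⟨branch taken⟩
[8] add  $r4, $r2, $r1  →  {$r0:0, $r1:2, $r2:0, $r3:14, $r4:2}
[10] nor  $r1, $r2, $r0  →  {$r0:0, $r1:65535, $r2:0, $r3:14, $r4:2}
[11] sub  $r3, $r0, $r1  →  {$r0:0, $r1:65535, $r2:0, $r3:1, $r4:2}
[12] xori  $r3, $r0, 3  →  {$r0:0, $r1:65535, $r2:0, $r3:3, $r4:2}

$r0=0 $r1=65535 $r2=0 $r3=3 $r4=2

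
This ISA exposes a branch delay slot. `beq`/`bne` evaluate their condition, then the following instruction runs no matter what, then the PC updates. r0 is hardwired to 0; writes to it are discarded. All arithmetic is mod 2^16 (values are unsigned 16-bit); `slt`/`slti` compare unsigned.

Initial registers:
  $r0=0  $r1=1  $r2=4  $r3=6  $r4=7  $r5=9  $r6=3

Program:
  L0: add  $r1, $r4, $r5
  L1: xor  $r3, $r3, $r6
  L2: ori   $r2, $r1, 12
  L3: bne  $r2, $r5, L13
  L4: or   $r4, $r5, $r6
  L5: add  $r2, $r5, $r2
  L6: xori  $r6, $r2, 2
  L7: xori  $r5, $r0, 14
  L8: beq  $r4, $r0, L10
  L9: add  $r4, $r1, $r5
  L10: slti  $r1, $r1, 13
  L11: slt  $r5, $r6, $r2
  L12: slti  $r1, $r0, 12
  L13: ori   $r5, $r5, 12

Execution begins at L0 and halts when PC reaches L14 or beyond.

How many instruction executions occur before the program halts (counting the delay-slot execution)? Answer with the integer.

#0 add  $r1, $r4, $r5 ; 0/16/4/6/7/9/3
#1 xor  $r3, $r3, $r6 ; 0/16/4/5/7/9/3
#2 ori   $r2, $r1, 12 ; 0/16/28/5/7/9/3
#3 bne  $r2, $r5, L13 ; 0/16/28/5/7/9/3 ; →target
#4 or   $r4, $r5, $r6 ; 0/16/28/5/11/9/3
#13 ori   $r5, $r5, 12 ; 0/16/28/5/11/13/3

6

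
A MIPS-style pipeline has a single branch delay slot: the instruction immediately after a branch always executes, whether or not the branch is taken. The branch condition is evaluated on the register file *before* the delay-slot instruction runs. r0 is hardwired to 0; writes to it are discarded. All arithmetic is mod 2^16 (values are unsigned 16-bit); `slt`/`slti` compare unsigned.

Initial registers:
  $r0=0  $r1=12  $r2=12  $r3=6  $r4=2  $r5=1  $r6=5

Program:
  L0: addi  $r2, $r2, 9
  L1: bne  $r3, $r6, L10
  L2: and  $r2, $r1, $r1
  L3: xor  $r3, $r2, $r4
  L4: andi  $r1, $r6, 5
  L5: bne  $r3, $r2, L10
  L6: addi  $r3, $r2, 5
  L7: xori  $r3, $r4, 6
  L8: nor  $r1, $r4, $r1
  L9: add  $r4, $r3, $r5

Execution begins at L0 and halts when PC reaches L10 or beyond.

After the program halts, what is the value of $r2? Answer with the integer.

[0] addi  $r2, $r2, 9  →  {$r0:0, $r1:12, $r2:21, $r3:6, $r4:2, $r5:1, $r6:5}
[1] bne  $r3, $r6, L10  →  {$r0:0, $r1:12, $r2:21, $r3:6, $r4:2, $r5:1, $r6:5}  ⟨branch taken⟩
[2] and  $r2, $r1, $r1  →  {$r0:0, $r1:12, $r2:12, $r3:6, $r4:2, $r5:1, $r6:5}

12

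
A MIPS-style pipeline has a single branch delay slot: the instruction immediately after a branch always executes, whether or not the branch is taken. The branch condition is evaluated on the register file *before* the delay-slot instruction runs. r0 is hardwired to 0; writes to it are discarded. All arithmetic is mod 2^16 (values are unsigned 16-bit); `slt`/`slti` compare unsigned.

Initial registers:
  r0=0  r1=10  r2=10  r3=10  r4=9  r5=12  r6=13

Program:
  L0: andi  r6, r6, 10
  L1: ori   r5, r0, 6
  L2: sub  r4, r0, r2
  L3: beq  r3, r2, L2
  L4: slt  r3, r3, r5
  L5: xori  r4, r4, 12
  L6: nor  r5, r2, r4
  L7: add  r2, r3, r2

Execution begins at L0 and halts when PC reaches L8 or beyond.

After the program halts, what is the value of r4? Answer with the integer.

  step pc=0: andi  r6, r6, 10  regs=(0,10,10,10,9,12,8)
  step pc=1: ori   r5, r0, 6  regs=(0,10,10,10,9,6,8)
  step pc=2: sub  r4, r0, r2  regs=(0,10,10,10,65526,6,8)
  step pc=3: beq  r3, r2, L2  cond=T  regs=(0,10,10,10,65526,6,8)
  step pc=4: slt  r3, r3, r5  regs=(0,10,10,0,65526,6,8)
  step pc=2: sub  r4, r0, r2  regs=(0,10,10,0,65526,6,8)
  step pc=3: beq  r3, r2, L2  cond=F  regs=(0,10,10,0,65526,6,8)
  step pc=4: slt  r3, r3, r5  regs=(0,10,10,1,65526,6,8)
  step pc=5: xori  r4, r4, 12  regs=(0,10,10,1,65530,6,8)
  step pc=6: nor  r5, r2, r4  regs=(0,10,10,1,65530,5,8)
  step pc=7: add  r2, r3, r2  regs=(0,10,11,1,65530,5,8)

65530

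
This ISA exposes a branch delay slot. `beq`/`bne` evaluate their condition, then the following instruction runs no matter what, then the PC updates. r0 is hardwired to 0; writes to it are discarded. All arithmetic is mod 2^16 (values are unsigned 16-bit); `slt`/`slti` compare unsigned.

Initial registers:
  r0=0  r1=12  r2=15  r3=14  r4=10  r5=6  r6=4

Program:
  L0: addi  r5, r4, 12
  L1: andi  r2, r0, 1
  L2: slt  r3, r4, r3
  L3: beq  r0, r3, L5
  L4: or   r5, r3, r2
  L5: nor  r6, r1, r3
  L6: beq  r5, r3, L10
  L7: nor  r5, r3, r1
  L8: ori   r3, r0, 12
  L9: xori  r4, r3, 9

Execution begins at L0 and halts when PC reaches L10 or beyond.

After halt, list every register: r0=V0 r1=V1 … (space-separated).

r0=0 r1=12 r2=0 r3=1 r4=10 r5=65522 r6=65522

  step pc=0: addi  r5, r4, 12  regs=(0,12,15,14,10,22,4)
  step pc=1: andi  r2, r0, 1  regs=(0,12,0,14,10,22,4)
  step pc=2: slt  r3, r4, r3  regs=(0,12,0,1,10,22,4)
  step pc=3: beq  r0, r3, L5  cond=F  regs=(0,12,0,1,10,22,4)
  step pc=4: or   r5, r3, r2  regs=(0,12,0,1,10,1,4)
  step pc=5: nor  r6, r1, r3  regs=(0,12,0,1,10,1,65522)
  step pc=6: beq  r5, r3, L10  cond=T  regs=(0,12,0,1,10,1,65522)
  step pc=7: nor  r5, r3, r1  regs=(0,12,0,1,10,65522,65522)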